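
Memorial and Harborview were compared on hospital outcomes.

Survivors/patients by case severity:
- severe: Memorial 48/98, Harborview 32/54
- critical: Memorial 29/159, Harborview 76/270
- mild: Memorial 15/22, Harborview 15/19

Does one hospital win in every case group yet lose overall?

No

Severe: Memorial 48/98 = 49.0%, Harborview 32/54 = 59.3% → Harborview
Critical: Memorial 29/159 = 18.2%, Harborview 76/270 = 28.1% → Harborview
Mild: Memorial 15/22 = 68.2%, Harborview 15/19 = 78.9% → Harborview
Overall: Memorial 92/279 = 33.0%, Harborview 123/343 = 35.9% → Harborview
Harborview wins overall and in every case group — no reversal.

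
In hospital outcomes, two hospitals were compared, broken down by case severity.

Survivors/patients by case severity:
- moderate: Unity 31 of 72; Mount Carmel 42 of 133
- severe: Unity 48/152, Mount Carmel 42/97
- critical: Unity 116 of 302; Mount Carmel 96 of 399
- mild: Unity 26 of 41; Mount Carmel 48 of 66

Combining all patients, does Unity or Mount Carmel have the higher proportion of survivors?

Unity

Moderate: Unity 31/72 = 43.1%, Mount Carmel 42/133 = 31.6% → Unity
Severe: Unity 48/152 = 31.6%, Mount Carmel 42/97 = 43.3% → Mount Carmel
Critical: Unity 116/302 = 38.4%, Mount Carmel 96/399 = 24.1% → Unity
Mild: Unity 26/41 = 63.4%, Mount Carmel 48/66 = 72.7% → Mount Carmel
Overall: Unity 221/567 = 39.0%, Mount Carmel 228/695 = 32.8% → Unity
(Neither sweeps every case group, but Unity has the higher pooled rate.)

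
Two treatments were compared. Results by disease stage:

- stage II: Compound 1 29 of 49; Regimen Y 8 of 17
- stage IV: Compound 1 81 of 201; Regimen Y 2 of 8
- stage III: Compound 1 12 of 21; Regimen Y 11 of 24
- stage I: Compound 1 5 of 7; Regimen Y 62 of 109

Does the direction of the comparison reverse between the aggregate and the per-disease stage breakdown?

Stage II: Compound 1 29/49 = 59.2%, Regimen Y 8/17 = 47.1% → Compound 1
Stage IV: Compound 1 81/201 = 40.3%, Regimen Y 2/8 = 25.0% → Compound 1
Stage III: Compound 1 12/21 = 57.1%, Regimen Y 11/24 = 45.8% → Compound 1
Stage I: Compound 1 5/7 = 71.4%, Regimen Y 62/109 = 56.9% → Compound 1
Overall: Compound 1 127/278 = 45.7%, Regimen Y 83/158 = 52.5% → Regimen Y
Compound 1 wins each disease group but Regimen Y wins overall — the comparison reverses. Compound 1's patients skew toward stage IV, which has a lower base rate.

Yes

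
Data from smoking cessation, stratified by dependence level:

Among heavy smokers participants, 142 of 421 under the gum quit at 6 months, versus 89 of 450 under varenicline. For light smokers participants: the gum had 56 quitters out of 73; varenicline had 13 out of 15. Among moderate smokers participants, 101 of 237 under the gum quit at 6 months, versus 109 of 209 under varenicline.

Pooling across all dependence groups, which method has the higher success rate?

the gum

Heavy smokers: the gum 142/421 = 33.7%, varenicline 89/450 = 19.8% → the gum
Light smokers: the gum 56/73 = 76.7%, varenicline 13/15 = 86.7% → varenicline
Moderate smokers: the gum 101/237 = 42.6%, varenicline 109/209 = 52.2% → varenicline
Overall: the gum 299/731 = 40.9%, varenicline 211/674 = 31.3% → the gum
(Neither sweeps every dependence group, but the gum has the higher pooled rate.)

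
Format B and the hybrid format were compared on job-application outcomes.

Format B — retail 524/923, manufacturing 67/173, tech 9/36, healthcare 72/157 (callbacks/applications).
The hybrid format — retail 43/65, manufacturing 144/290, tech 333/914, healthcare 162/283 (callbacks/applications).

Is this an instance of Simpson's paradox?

Retail: Format B 524/923 = 56.8%, the hybrid format 43/65 = 66.2% → the hybrid format
Manufacturing: Format B 67/173 = 38.7%, the hybrid format 144/290 = 49.7% → the hybrid format
Tech: Format B 9/36 = 25.0%, the hybrid format 333/914 = 36.4% → the hybrid format
Healthcare: Format B 72/157 = 45.9%, the hybrid format 162/283 = 57.2% → the hybrid format
Overall: Format B 672/1289 = 52.1%, the hybrid format 682/1552 = 43.9% → Format B
The hybrid format wins each industry group but Format B wins overall — the comparison reverses. The hybrid format's applications skew toward tech, which has a lower base rate.

Yes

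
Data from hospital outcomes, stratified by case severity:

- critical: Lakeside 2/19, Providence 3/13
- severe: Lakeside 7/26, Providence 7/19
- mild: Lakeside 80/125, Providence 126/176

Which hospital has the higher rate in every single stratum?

Critical: Lakeside 2/19 = 10.5%, Providence 3/13 = 23.1% → Providence
Severe: Lakeside 7/26 = 26.9%, Providence 7/19 = 36.8% → Providence
Mild: Lakeside 80/125 = 64.0%, Providence 126/176 = 71.6% → Providence
Providence has the higher rate in all 3 groups.

Providence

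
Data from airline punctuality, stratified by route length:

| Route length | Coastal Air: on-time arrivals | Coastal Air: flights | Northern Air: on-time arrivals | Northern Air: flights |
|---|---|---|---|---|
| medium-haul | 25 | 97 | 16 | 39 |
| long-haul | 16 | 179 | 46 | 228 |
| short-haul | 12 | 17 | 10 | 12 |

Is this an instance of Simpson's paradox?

Medium-haul: Coastal Air 25/97 = 25.8%, Northern Air 16/39 = 41.0% → Northern Air
Long-haul: Coastal Air 16/179 = 8.9%, Northern Air 46/228 = 20.2% → Northern Air
Short-haul: Coastal Air 12/17 = 70.6%, Northern Air 10/12 = 83.3% → Northern Air
Overall: Coastal Air 53/293 = 18.1%, Northern Air 72/279 = 25.8% → Northern Air
Northern Air wins overall and in every route group — no reversal.

No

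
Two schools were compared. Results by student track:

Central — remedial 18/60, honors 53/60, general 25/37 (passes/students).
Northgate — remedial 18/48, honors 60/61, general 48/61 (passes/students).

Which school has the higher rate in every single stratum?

Northgate

Remedial: Central 18/60 = 30.0%, Northgate 18/48 = 37.5% → Northgate
Honors: Central 53/60 = 88.3%, Northgate 60/61 = 98.4% → Northgate
General: Central 25/37 = 67.6%, Northgate 48/61 = 78.7% → Northgate
Northgate has the higher rate in all 3 groups.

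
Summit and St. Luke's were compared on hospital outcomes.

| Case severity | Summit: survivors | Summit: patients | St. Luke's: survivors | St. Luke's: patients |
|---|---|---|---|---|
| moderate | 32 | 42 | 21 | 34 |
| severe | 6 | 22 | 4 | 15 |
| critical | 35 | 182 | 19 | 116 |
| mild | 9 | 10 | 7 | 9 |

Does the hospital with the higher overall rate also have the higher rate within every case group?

Moderate: Summit 32/42 = 76.2%, St. Luke's 21/34 = 61.8% → Summit
Severe: Summit 6/22 = 27.3%, St. Luke's 4/15 = 26.7% → Summit
Critical: Summit 35/182 = 19.2%, St. Luke's 19/116 = 16.4% → Summit
Mild: Summit 9/10 = 90.0%, St. Luke's 7/9 = 77.8% → Summit
Overall: Summit 82/256 = 32.0%, St. Luke's 51/174 = 29.3% → Summit
Summit wins overall and in every case group — no reversal.

Yes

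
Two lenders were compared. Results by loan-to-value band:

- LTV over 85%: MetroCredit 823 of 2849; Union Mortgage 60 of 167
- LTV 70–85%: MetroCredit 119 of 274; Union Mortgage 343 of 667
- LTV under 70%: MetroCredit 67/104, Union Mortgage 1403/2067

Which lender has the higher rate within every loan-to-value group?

Union Mortgage

LTV over 85%: MetroCredit 823/2849 = 28.9%, Union Mortgage 60/167 = 35.9% → Union Mortgage
LTV 70–85%: MetroCredit 119/274 = 43.4%, Union Mortgage 343/667 = 51.4% → Union Mortgage
LTV under 70%: MetroCredit 67/104 = 64.4%, Union Mortgage 1403/2067 = 67.9% → Union Mortgage
Union Mortgage has the higher rate in all 3 groups.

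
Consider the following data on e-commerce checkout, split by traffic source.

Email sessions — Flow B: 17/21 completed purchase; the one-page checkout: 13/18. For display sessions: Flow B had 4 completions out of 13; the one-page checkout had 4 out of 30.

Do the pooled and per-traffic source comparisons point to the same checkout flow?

Email: Flow B 17/21 = 81.0%, the one-page checkout 13/18 = 72.2% → Flow B
Display: Flow B 4/13 = 30.8%, the one-page checkout 4/30 = 13.3% → Flow B
Overall: Flow B 21/34 = 61.8%, the one-page checkout 17/48 = 35.4% → Flow B
Flow B wins overall and in every traffic group — no reversal.

Yes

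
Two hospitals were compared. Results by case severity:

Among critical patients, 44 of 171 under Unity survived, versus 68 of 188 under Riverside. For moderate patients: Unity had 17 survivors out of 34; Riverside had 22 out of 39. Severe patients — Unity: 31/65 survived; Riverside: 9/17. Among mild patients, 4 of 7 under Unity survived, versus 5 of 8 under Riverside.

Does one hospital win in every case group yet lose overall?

No

Critical: Unity 44/171 = 25.7%, Riverside 68/188 = 36.2% → Riverside
Moderate: Unity 17/34 = 50.0%, Riverside 22/39 = 56.4% → Riverside
Severe: Unity 31/65 = 47.7%, Riverside 9/17 = 52.9% → Riverside
Mild: Unity 4/7 = 57.1%, Riverside 5/8 = 62.5% → Riverside
Overall: Unity 96/277 = 34.7%, Riverside 104/252 = 41.3% → Riverside
Riverside wins overall and in every case group — no reversal.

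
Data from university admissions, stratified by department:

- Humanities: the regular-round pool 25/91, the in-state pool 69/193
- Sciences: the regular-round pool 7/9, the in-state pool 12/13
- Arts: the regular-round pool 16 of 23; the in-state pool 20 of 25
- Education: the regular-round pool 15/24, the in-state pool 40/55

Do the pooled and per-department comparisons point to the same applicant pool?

Humanities: the regular-round pool 25/91 = 27.5%, the in-state pool 69/193 = 35.8% → the in-state pool
Sciences: the regular-round pool 7/9 = 77.8%, the in-state pool 12/13 = 92.3% → the in-state pool
Arts: the regular-round pool 16/23 = 69.6%, the in-state pool 20/25 = 80.0% → the in-state pool
Education: the regular-round pool 15/24 = 62.5%, the in-state pool 40/55 = 72.7% → the in-state pool
Overall: the regular-round pool 63/147 = 42.9%, the in-state pool 141/286 = 49.3% → the in-state pool
The in-state pool wins overall and in every department group — no reversal.

Yes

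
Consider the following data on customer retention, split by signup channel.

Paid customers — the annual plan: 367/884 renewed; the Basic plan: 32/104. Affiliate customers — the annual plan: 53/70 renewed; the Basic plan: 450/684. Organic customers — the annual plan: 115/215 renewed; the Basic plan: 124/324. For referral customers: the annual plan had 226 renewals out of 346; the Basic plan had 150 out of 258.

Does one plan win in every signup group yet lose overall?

Paid: the annual plan 367/884 = 41.5%, the Basic plan 32/104 = 30.8% → the annual plan
Affiliate: the annual plan 53/70 = 75.7%, the Basic plan 450/684 = 65.8% → the annual plan
Organic: the annual plan 115/215 = 53.5%, the Basic plan 124/324 = 38.3% → the annual plan
Referral: the annual plan 226/346 = 65.3%, the Basic plan 150/258 = 58.1% → the annual plan
Overall: the annual plan 761/1515 = 50.2%, the Basic plan 756/1370 = 55.2% → the Basic plan
The annual plan wins each signup group but the Basic plan wins overall — the comparison reverses. The annual plan's customers skew toward paid, which has a lower base rate.

Yes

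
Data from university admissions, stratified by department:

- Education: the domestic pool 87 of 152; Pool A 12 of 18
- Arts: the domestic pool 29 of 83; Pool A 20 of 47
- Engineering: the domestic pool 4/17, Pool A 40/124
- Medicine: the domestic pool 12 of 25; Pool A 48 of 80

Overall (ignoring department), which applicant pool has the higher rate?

the domestic pool

Education: the domestic pool 87/152 = 57.2%, Pool A 12/18 = 66.7% → Pool A
Arts: the domestic pool 29/83 = 34.9%, Pool A 20/47 = 42.6% → Pool A
Engineering: the domestic pool 4/17 = 23.5%, Pool A 40/124 = 32.3% → Pool A
Medicine: the domestic pool 12/25 = 48.0%, Pool A 48/80 = 60.0% → Pool A
Overall: the domestic pool 132/277 = 47.7%, Pool A 120/269 = 44.6% → the domestic pool
(Pool A wins every department group but the domestic pool wins overall — Pool A's applicants skew toward the low-rate Engineering group.)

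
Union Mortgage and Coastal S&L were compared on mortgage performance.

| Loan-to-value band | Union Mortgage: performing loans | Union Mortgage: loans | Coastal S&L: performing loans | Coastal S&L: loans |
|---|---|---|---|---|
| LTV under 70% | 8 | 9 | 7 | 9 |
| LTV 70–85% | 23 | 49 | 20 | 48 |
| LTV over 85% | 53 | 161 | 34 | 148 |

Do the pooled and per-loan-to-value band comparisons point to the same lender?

Yes

LTV under 70%: Union Mortgage 8/9 = 88.9%, Coastal S&L 7/9 = 77.8% → Union Mortgage
LTV 70–85%: Union Mortgage 23/49 = 46.9%, Coastal S&L 20/48 = 41.7% → Union Mortgage
LTV over 85%: Union Mortgage 53/161 = 32.9%, Coastal S&L 34/148 = 23.0% → Union Mortgage
Overall: Union Mortgage 84/219 = 38.4%, Coastal S&L 61/205 = 29.8% → Union Mortgage
Union Mortgage wins overall and in every loan-to-value group — no reversal.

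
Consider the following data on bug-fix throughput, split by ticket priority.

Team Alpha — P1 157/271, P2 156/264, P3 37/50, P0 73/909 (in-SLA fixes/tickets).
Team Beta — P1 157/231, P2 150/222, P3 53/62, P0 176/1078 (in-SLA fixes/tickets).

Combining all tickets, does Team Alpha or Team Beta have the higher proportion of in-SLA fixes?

P1: Team Alpha 157/271 = 57.9%, Team Beta 157/231 = 68.0% → Team Beta
P2: Team Alpha 156/264 = 59.1%, Team Beta 150/222 = 67.6% → Team Beta
P3: Team Alpha 37/50 = 74.0%, Team Beta 53/62 = 85.5% → Team Beta
P0: Team Alpha 73/909 = 8.0%, Team Beta 176/1078 = 16.3% → Team Beta
Overall: Team Alpha 423/1494 = 28.3%, Team Beta 536/1593 = 33.6% → Team Beta

Team Beta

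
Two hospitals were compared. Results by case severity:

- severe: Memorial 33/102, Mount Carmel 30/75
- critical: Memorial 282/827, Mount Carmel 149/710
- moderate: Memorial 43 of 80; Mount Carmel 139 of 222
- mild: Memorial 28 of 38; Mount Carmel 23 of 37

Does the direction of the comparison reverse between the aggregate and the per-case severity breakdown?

No

Severe: Memorial 33/102 = 32.4%, Mount Carmel 30/75 = 40.0% → Mount Carmel
Critical: Memorial 282/827 = 34.1%, Mount Carmel 149/710 = 21.0% → Memorial
Moderate: Memorial 43/80 = 53.8%, Mount Carmel 139/222 = 62.6% → Mount Carmel
Mild: Memorial 28/38 = 73.7%, Mount Carmel 23/37 = 62.2% → Memorial
Overall: Memorial 386/1047 = 36.9%, Mount Carmel 341/1044 = 32.7% → Memorial
Neither sweeps: Memorial wins 2 of 4 groups, Mount Carmel wins 2. Memorial wins overall but not every group — no Simpson reversal.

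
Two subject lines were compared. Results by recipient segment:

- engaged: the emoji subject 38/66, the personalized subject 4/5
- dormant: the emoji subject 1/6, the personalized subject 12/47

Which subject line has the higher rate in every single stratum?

the personalized subject

Engaged: the emoji subject 38/66 = 57.6%, the personalized subject 4/5 = 80.0% → the personalized subject
Dormant: the emoji subject 1/6 = 16.7%, the personalized subject 12/47 = 25.5% → the personalized subject
The personalized subject has the higher rate in both groups.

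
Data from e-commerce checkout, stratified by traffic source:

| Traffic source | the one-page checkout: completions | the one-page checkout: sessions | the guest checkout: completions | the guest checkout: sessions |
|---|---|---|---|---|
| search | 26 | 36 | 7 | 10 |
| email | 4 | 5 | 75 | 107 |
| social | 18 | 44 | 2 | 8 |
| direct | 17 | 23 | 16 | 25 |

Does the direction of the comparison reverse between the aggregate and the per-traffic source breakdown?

Yes

Search: the one-page checkout 26/36 = 72.2%, the guest checkout 7/10 = 70.0% → the one-page checkout
Email: the one-page checkout 4/5 = 80.0%, the guest checkout 75/107 = 70.1% → the one-page checkout
Social: the one-page checkout 18/44 = 40.9%, the guest checkout 2/8 = 25.0% → the one-page checkout
Direct: the one-page checkout 17/23 = 73.9%, the guest checkout 16/25 = 64.0% → the one-page checkout
Overall: the one-page checkout 65/108 = 60.2%, the guest checkout 100/150 = 66.7% → the guest checkout
The one-page checkout wins each traffic group but the guest checkout wins overall — the comparison reverses. The one-page checkout's sessions skew toward social, which has a lower base rate.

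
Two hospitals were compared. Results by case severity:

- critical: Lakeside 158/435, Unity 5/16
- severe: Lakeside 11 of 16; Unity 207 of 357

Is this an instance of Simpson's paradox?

Critical: Lakeside 158/435 = 36.3%, Unity 5/16 = 31.2% → Lakeside
Severe: Lakeside 11/16 = 68.8%, Unity 207/357 = 58.0% → Lakeside
Overall: Lakeside 169/451 = 37.5%, Unity 212/373 = 56.8% → Unity
Lakeside wins each case group but Unity wins overall — the comparison reverses. Lakeside's patients skew toward critical, which has a lower base rate.

Yes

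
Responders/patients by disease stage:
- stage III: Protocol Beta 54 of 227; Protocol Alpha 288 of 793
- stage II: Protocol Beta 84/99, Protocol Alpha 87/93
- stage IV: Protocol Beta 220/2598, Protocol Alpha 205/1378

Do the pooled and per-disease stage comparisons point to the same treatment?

Yes

Stage III: Protocol Beta 54/227 = 23.8%, Protocol Alpha 288/793 = 36.3% → Protocol Alpha
Stage II: Protocol Beta 84/99 = 84.8%, Protocol Alpha 87/93 = 93.5% → Protocol Alpha
Stage IV: Protocol Beta 220/2598 = 8.5%, Protocol Alpha 205/1378 = 14.9% → Protocol Alpha
Overall: Protocol Beta 358/2924 = 12.2%, Protocol Alpha 580/2264 = 25.6% → Protocol Alpha
Protocol Alpha wins overall and in every disease group — no reversal.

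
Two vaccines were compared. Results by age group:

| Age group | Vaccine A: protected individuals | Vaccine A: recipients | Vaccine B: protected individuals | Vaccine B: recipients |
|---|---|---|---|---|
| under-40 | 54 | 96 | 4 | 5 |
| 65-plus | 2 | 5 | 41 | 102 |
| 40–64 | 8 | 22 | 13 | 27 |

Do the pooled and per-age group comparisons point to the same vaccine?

Under-40: Vaccine A 54/96 = 56.2%, Vaccine B 4/5 = 80.0% → Vaccine B
65-plus: Vaccine A 2/5 = 40.0%, Vaccine B 41/102 = 40.2% → Vaccine B
40–64: Vaccine A 8/22 = 36.4%, Vaccine B 13/27 = 48.1% → Vaccine B
Overall: Vaccine A 64/123 = 52.0%, Vaccine B 58/134 = 43.3% → Vaccine A
Vaccine B wins each age group but Vaccine A wins overall — the comparison reverses. Vaccine B's recipients skew toward 65-plus, which has a lower base rate.

No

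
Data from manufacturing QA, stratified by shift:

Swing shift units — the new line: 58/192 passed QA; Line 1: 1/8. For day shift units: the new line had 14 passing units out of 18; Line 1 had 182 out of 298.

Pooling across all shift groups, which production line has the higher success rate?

Line 1

Swing shift: the new line 58/192 = 30.2%, Line 1 1/8 = 12.5% → the new line
Day shift: the new line 14/18 = 77.8%, Line 1 182/298 = 61.1% → the new line
Overall: the new line 72/210 = 34.3%, Line 1 183/306 = 59.8% → Line 1
(The new line wins every shift group but Line 1 wins overall — the new line's units skew toward the low-rate swing shift group.)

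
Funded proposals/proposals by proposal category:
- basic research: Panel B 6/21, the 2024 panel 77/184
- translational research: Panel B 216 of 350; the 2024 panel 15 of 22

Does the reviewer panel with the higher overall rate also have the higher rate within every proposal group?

No

Basic research: Panel B 6/21 = 28.6%, the 2024 panel 77/184 = 41.8% → the 2024 panel
Translational research: Panel B 216/350 = 61.7%, the 2024 panel 15/22 = 68.2% → the 2024 panel
Overall: Panel B 222/371 = 59.8%, the 2024 panel 92/206 = 44.7% → Panel B
The 2024 panel wins each proposal group but Panel B wins overall — the comparison reverses. The 2024 panel's proposals skew toward basic research, which has a lower base rate.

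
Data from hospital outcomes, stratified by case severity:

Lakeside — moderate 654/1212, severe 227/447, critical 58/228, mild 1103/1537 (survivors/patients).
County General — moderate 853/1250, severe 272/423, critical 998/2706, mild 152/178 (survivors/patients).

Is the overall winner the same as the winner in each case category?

No

Moderate: Lakeside 654/1212 = 54.0%, County General 853/1250 = 68.2% → County General
Severe: Lakeside 227/447 = 50.8%, County General 272/423 = 64.3% → County General
Critical: Lakeside 58/228 = 25.4%, County General 998/2706 = 36.9% → County General
Mild: Lakeside 1103/1537 = 71.8%, County General 152/178 = 85.4% → County General
Overall: Lakeside 2042/3424 = 59.6%, County General 2275/4557 = 49.9% → Lakeside
County General wins each case group but Lakeside wins overall — the comparison reverses. County General's patients skew toward critical, which has a lower base rate.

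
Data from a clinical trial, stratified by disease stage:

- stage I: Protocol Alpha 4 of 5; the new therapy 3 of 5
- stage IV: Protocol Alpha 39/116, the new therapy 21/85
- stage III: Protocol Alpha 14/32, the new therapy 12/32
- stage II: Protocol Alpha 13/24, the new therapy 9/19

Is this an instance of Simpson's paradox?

Stage I: Protocol Alpha 4/5 = 80.0%, the new therapy 3/5 = 60.0% → Protocol Alpha
Stage IV: Protocol Alpha 39/116 = 33.6%, the new therapy 21/85 = 24.7% → Protocol Alpha
Stage III: Protocol Alpha 14/32 = 43.8%, the new therapy 12/32 = 37.5% → Protocol Alpha
Stage II: Protocol Alpha 13/24 = 54.2%, the new therapy 9/19 = 47.4% → Protocol Alpha
Overall: Protocol Alpha 70/177 = 39.5%, the new therapy 45/141 = 31.9% → Protocol Alpha
Protocol Alpha wins overall and in every disease group — no reversal.

No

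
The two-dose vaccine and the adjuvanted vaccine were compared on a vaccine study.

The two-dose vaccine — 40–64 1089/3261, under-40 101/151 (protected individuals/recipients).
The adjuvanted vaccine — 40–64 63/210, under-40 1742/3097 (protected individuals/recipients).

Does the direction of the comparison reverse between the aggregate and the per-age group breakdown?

40–64: the two-dose vaccine 1089/3261 = 33.4%, the adjuvanted vaccine 63/210 = 30.0% → the two-dose vaccine
Under-40: the two-dose vaccine 101/151 = 66.9%, the adjuvanted vaccine 1742/3097 = 56.2% → the two-dose vaccine
Overall: the two-dose vaccine 1190/3412 = 34.9%, the adjuvanted vaccine 1805/3307 = 54.6% → the adjuvanted vaccine
The two-dose vaccine wins each age group but the adjuvanted vaccine wins overall — the comparison reverses. The two-dose vaccine's recipients skew toward 40–64, which has a lower base rate.

Yes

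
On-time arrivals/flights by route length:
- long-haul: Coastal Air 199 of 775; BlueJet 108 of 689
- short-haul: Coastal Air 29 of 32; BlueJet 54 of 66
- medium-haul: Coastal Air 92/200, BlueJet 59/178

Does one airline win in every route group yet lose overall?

Long-haul: Coastal Air 199/775 = 25.7%, BlueJet 108/689 = 15.7% → Coastal Air
Short-haul: Coastal Air 29/32 = 90.6%, BlueJet 54/66 = 81.8% → Coastal Air
Medium-haul: Coastal Air 92/200 = 46.0%, BlueJet 59/178 = 33.1% → Coastal Air
Overall: Coastal Air 320/1007 = 31.8%, BlueJet 221/933 = 23.7% → Coastal Air
Coastal Air wins overall and in every route group — no reversal.

No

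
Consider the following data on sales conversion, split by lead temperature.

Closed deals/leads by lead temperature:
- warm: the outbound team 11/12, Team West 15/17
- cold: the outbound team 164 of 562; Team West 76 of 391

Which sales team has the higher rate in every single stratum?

Warm: the outbound team 11/12 = 91.7%, Team West 15/17 = 88.2% → the outbound team
Cold: the outbound team 164/562 = 29.2%, Team West 76/391 = 19.4% → the outbound team
The outbound team has the higher rate in both groups.

the outbound team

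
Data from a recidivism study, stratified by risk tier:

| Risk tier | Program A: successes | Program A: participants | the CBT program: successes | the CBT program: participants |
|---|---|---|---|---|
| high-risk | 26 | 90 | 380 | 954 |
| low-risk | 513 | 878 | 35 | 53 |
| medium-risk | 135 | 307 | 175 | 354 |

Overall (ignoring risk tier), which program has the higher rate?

Program A

High-risk: Program A 26/90 = 28.9%, the CBT program 380/954 = 39.8% → the CBT program
Low-risk: Program A 513/878 = 58.4%, the CBT program 35/53 = 66.0% → the CBT program
Medium-risk: Program A 135/307 = 44.0%, the CBT program 175/354 = 49.4% → the CBT program
Overall: Program A 674/1275 = 52.9%, the CBT program 590/1361 = 43.4% → Program A
(The CBT program wins every risk group but Program A wins overall — the CBT program's participants skew toward the low-rate high-risk group.)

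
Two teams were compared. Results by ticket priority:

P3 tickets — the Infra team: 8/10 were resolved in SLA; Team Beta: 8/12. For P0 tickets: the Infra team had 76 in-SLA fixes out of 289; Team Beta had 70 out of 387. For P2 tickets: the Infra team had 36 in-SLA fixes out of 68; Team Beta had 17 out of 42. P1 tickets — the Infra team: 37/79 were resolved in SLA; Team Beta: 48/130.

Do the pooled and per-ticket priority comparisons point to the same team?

Yes

P3: the Infra team 8/10 = 80.0%, Team Beta 8/12 = 66.7% → the Infra team
P0: the Infra team 76/289 = 26.3%, Team Beta 70/387 = 18.1% → the Infra team
P2: the Infra team 36/68 = 52.9%, Team Beta 17/42 = 40.5% → the Infra team
P1: the Infra team 37/79 = 46.8%, Team Beta 48/130 = 36.9% → the Infra team
Overall: the Infra team 157/446 = 35.2%, Team Beta 143/571 = 25.0% → the Infra team
The Infra team wins overall and in every ticket group — no reversal.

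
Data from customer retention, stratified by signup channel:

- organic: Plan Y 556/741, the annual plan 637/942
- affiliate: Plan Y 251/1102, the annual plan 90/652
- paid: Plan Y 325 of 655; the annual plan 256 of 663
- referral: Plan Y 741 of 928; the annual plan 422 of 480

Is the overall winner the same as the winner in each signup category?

Organic: Plan Y 556/741 = 75.0%, the annual plan 637/942 = 67.6% → Plan Y
Affiliate: Plan Y 251/1102 = 22.8%, the annual plan 90/652 = 13.8% → Plan Y
Paid: Plan Y 325/655 = 49.6%, the annual plan 256/663 = 38.6% → Plan Y
Referral: Plan Y 741/928 = 79.8%, the annual plan 422/480 = 87.9% → the annual plan
Overall: Plan Y 1873/3426 = 54.7%, the annual plan 1405/2737 = 51.3% → Plan Y
Neither sweeps: Plan Y wins 3 of 4 groups, the annual plan wins 1. Plan Y wins overall but not every group — no Simpson reversal.

No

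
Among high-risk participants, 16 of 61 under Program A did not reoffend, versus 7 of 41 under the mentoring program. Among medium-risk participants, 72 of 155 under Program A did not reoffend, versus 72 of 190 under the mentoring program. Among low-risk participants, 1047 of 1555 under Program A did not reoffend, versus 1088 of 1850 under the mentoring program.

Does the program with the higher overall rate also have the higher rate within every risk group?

High-risk: Program A 16/61 = 26.2%, the mentoring program 7/41 = 17.1% → Program A
Medium-risk: Program A 72/155 = 46.5%, the mentoring program 72/190 = 37.9% → Program A
Low-risk: Program A 1047/1555 = 67.3%, the mentoring program 1088/1850 = 58.8% → Program A
Overall: Program A 1135/1771 = 64.1%, the mentoring program 1167/2081 = 56.1% → Program A
Program A wins overall and in every risk group — no reversal.

Yes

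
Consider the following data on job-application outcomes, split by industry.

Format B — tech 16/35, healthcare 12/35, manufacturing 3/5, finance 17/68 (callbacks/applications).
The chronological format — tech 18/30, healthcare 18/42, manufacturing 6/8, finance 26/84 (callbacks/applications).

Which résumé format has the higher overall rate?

Tech: Format B 16/35 = 45.7%, the chronological format 18/30 = 60.0% → the chronological format
Healthcare: Format B 12/35 = 34.3%, the chronological format 18/42 = 42.9% → the chronological format
Manufacturing: Format B 3/5 = 60.0%, the chronological format 6/8 = 75.0% → the chronological format
Finance: Format B 17/68 = 25.0%, the chronological format 26/84 = 31.0% → the chronological format
Overall: Format B 48/143 = 33.6%, the chronological format 68/164 = 41.5% → the chronological format

the chronological format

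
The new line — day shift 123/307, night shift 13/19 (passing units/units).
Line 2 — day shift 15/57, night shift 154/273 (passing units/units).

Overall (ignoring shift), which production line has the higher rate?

Day shift: the new line 123/307 = 40.1%, Line 2 15/57 = 26.3% → the new line
Night shift: the new line 13/19 = 68.4%, Line 2 154/273 = 56.4% → the new line
Overall: the new line 136/326 = 41.7%, Line 2 169/330 = 51.2% → Line 2
(The new line wins every shift group but Line 2 wins overall — the new line's units skew toward the low-rate day shift group.)

Line 2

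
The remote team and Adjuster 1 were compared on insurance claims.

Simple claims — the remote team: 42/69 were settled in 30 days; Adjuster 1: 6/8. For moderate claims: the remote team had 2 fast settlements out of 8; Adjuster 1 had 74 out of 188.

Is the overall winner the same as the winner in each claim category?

Simple: the remote team 42/69 = 60.9%, Adjuster 1 6/8 = 75.0% → Adjuster 1
Moderate: the remote team 2/8 = 25.0%, Adjuster 1 74/188 = 39.4% → Adjuster 1
Overall: the remote team 44/77 = 57.1%, Adjuster 1 80/196 = 40.8% → the remote team
Adjuster 1 wins each claim group but the remote team wins overall — the comparison reverses. Adjuster 1's claims skew toward moderate, which has a lower base rate.

No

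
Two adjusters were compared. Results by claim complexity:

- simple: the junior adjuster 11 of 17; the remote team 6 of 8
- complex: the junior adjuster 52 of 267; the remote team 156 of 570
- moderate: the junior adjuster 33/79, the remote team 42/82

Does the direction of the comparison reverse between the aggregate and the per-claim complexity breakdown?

Simple: the junior adjuster 11/17 = 64.7%, the remote team 6/8 = 75.0% → the remote team
Complex: the junior adjuster 52/267 = 19.5%, the remote team 156/570 = 27.4% → the remote team
Moderate: the junior adjuster 33/79 = 41.8%, the remote team 42/82 = 51.2% → the remote team
Overall: the junior adjuster 96/363 = 26.4%, the remote team 204/660 = 30.9% → the remote team
The remote team wins overall and in every claim group — no reversal.

No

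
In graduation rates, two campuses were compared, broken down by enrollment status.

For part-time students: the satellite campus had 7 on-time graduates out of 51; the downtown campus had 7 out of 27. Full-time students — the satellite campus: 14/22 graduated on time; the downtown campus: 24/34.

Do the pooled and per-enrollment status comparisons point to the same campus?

Yes

Part-time: the satellite campus 7/51 = 13.7%, the downtown campus 7/27 = 25.9% → the downtown campus
Full-time: the satellite campus 14/22 = 63.6%, the downtown campus 24/34 = 70.6% → the downtown campus
Overall: the satellite campus 21/73 = 28.8%, the downtown campus 31/61 = 50.8% → the downtown campus
The downtown campus wins overall and in every enrollment group — no reversal.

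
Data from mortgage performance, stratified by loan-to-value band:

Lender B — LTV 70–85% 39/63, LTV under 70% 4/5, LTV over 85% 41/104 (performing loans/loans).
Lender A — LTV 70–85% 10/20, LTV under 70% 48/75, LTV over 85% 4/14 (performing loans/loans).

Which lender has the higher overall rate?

Lender A

LTV 70–85%: Lender B 39/63 = 61.9%, Lender A 10/20 = 50.0% → Lender B
LTV under 70%: Lender B 4/5 = 80.0%, Lender A 48/75 = 64.0% → Lender B
LTV over 85%: Lender B 41/104 = 39.4%, Lender A 4/14 = 28.6% → Lender B
Overall: Lender B 84/172 = 48.8%, Lender A 62/109 = 56.9% → Lender A
(Lender B wins every loan-to-value group but Lender A wins overall — Lender B's loans skew toward the low-rate LTV over 85% group.)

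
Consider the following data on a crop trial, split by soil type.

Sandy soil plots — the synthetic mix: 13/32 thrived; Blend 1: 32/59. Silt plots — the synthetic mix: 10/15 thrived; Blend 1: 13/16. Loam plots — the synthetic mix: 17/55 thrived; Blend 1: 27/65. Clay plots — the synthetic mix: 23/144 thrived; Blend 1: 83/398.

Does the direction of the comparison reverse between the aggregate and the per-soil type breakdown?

Sandy soil: the synthetic mix 13/32 = 40.6%, Blend 1 32/59 = 54.2% → Blend 1
Silt: the synthetic mix 10/15 = 66.7%, Blend 1 13/16 = 81.2% → Blend 1
Loam: the synthetic mix 17/55 = 30.9%, Blend 1 27/65 = 41.5% → Blend 1
Clay: the synthetic mix 23/144 = 16.0%, Blend 1 83/398 = 20.9% → Blend 1
Overall: the synthetic mix 63/246 = 25.6%, Blend 1 155/538 = 28.8% → Blend 1
Blend 1 wins overall and in every soil group — no reversal.

No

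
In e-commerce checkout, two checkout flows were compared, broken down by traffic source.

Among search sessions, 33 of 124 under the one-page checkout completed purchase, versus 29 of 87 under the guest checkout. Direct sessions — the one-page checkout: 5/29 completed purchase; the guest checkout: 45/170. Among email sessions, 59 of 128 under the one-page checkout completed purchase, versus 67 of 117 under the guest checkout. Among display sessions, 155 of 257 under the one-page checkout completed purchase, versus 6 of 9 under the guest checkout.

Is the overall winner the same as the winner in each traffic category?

Search: the one-page checkout 33/124 = 26.6%, the guest checkout 29/87 = 33.3% → the guest checkout
Direct: the one-page checkout 5/29 = 17.2%, the guest checkout 45/170 = 26.5% → the guest checkout
Email: the one-page checkout 59/128 = 46.1%, the guest checkout 67/117 = 57.3% → the guest checkout
Display: the one-page checkout 155/257 = 60.3%, the guest checkout 6/9 = 66.7% → the guest checkout
Overall: the one-page checkout 252/538 = 46.8%, the guest checkout 147/383 = 38.4% → the one-page checkout
The guest checkout wins each traffic group but the one-page checkout wins overall — the comparison reverses. The guest checkout's sessions skew toward direct, which has a lower base rate.

No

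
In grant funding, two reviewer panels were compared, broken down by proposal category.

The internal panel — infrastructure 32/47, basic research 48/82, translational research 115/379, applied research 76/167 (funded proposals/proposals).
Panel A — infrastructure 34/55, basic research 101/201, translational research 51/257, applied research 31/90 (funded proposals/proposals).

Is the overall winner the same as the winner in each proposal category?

Yes

Infrastructure: the internal panel 32/47 = 68.1%, Panel A 34/55 = 61.8% → the internal panel
Basic research: the internal panel 48/82 = 58.5%, Panel A 101/201 = 50.2% → the internal panel
Translational research: the internal panel 115/379 = 30.3%, Panel A 51/257 = 19.8% → the internal panel
Applied research: the internal panel 76/167 = 45.5%, Panel A 31/90 = 34.4% → the internal panel
Overall: the internal panel 271/675 = 40.1%, Panel A 217/603 = 36.0% → the internal panel
The internal panel wins overall and in every proposal group — no reversal.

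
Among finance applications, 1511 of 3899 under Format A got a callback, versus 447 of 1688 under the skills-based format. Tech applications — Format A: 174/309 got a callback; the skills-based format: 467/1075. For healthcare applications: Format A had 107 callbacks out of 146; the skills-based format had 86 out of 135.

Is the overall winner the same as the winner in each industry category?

Yes

Finance: Format A 1511/3899 = 38.8%, the skills-based format 447/1688 = 26.5% → Format A
Tech: Format A 174/309 = 56.3%, the skills-based format 467/1075 = 43.4% → Format A
Healthcare: Format A 107/146 = 73.3%, the skills-based format 86/135 = 63.7% → Format A
Overall: Format A 1792/4354 = 41.2%, the skills-based format 1000/2898 = 34.5% → Format A
Format A wins overall and in every industry group — no reversal.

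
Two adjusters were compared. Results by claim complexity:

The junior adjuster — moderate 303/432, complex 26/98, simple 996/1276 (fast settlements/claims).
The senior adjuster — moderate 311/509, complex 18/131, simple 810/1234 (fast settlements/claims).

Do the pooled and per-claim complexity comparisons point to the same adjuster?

Moderate: the junior adjuster 303/432 = 70.1%, the senior adjuster 311/509 = 61.1% → the junior adjuster
Complex: the junior adjuster 26/98 = 26.5%, the senior adjuster 18/131 = 13.7% → the junior adjuster
Simple: the junior adjuster 996/1276 = 78.1%, the senior adjuster 810/1234 = 65.6% → the junior adjuster
Overall: the junior adjuster 1325/1806 = 73.4%, the senior adjuster 1139/1874 = 60.8% → the junior adjuster
The junior adjuster wins overall and in every claim group — no reversal.

Yes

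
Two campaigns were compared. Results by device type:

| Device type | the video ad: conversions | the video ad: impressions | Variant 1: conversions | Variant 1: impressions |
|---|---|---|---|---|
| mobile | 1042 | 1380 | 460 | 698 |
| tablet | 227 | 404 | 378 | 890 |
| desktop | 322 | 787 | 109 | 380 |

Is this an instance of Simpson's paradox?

Mobile: the video ad 1042/1380 = 75.5%, Variant 1 460/698 = 65.9% → the video ad
Tablet: the video ad 227/404 = 56.2%, Variant 1 378/890 = 42.5% → the video ad
Desktop: the video ad 322/787 = 40.9%, Variant 1 109/380 = 28.7% → the video ad
Overall: the video ad 1591/2571 = 61.9%, Variant 1 947/1968 = 48.1% → the video ad
The video ad wins overall and in every device group — no reversal.

No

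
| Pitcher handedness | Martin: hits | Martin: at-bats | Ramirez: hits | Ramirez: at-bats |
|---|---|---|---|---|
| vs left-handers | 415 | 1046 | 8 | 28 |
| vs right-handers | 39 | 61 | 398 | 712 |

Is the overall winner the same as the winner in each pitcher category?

Vs left-handers: Martin 415/1046 = 39.7%, Ramirez 8/28 = 28.6% → Martin
Vs right-handers: Martin 39/61 = 63.9%, Ramirez 398/712 = 55.9% → Martin
Overall: Martin 454/1107 = 41.0%, Ramirez 406/740 = 54.9% → Ramirez
Martin wins each pitcher group but Ramirez wins overall — the comparison reverses. Martin's at-bats skew toward vs left-handers, which has a lower base rate.

No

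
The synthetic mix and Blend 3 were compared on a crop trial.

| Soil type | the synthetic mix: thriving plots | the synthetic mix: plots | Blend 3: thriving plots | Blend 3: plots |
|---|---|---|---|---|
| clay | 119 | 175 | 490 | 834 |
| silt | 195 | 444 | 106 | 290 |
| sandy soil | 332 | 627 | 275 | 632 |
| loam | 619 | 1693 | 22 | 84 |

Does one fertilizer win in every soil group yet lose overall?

Clay: the synthetic mix 119/175 = 68.0%, Blend 3 490/834 = 58.8% → the synthetic mix
Silt: the synthetic mix 195/444 = 43.9%, Blend 3 106/290 = 36.6% → the synthetic mix
Sandy soil: the synthetic mix 332/627 = 53.0%, Blend 3 275/632 = 43.5% → the synthetic mix
Loam: the synthetic mix 619/1693 = 36.6%, Blend 3 22/84 = 26.2% → the synthetic mix
Overall: the synthetic mix 1265/2939 = 43.0%, Blend 3 893/1840 = 48.5% → Blend 3
The synthetic mix wins each soil group but Blend 3 wins overall — the comparison reverses. The synthetic mix's plots skew toward loam, which has a lower base rate.

Yes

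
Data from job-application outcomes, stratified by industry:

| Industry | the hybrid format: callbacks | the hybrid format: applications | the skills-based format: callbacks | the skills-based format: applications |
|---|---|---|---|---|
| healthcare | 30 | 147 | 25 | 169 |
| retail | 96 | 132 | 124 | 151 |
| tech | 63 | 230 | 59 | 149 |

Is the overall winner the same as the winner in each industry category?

Healthcare: the hybrid format 30/147 = 20.4%, the skills-based format 25/169 = 14.8% → the hybrid format
Retail: the hybrid format 96/132 = 72.7%, the skills-based format 124/151 = 82.1% → the skills-based format
Tech: the hybrid format 63/230 = 27.4%, the skills-based format 59/149 = 39.6% → the skills-based format
Overall: the hybrid format 189/509 = 37.1%, the skills-based format 208/469 = 44.3% → the skills-based format
Neither sweeps: the hybrid format wins 1 of 3 groups, the skills-based format wins 2. The skills-based format wins overall but not every group — no Simpson reversal.

No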